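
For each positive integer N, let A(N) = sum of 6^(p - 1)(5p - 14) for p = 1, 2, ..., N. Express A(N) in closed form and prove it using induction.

A(N) = 6^N(N - 3) + 3

We claim A(N) = 6^N(N - 3) + 3 for all N ≥ 1.
When N = 1: A(1) = -9, and the closed form gives -9. They agree.
Suppose the result is true for N = p, so A(p) = 6^p(p - 3) + 3.
Then A(p+1) = A(p) + (6^p(5p - 9)) = (6^p(p - 3) + 3) + (6^p(5p - 9)).
Simplifying, A(p+1) = 6·6^p·p - 12·6^p + 3 = 6^(p+1)((p+1) - 3) + 3,
which is the closed form with N = p+1.
This completes the induction.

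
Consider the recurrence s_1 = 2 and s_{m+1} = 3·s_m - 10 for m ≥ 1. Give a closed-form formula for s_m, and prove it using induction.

s_m = -3^m + 5

Computing the first terms: s_1 = 2, s_2 = -4, s_3 = -22. This suggests s_m = -3^m + 5.
When m = 1: the formula gives 2 = 2 = s_1.
Inductive step: suppose the statement holds for some i ≥ 1, so s_i = -3^i + 5.
Then s_{i+1} = 3·s_i - 10 = 3·(-3^i + 5) - 10 = -3^(i + 1) + 5,
which is the claimed formula at m = i+1.
By the principle of mathematical induction, the result holds for all m ≥ 1.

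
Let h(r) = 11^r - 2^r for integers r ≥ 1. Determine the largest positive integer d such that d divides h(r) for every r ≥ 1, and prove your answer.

d = 9

Computing the first values: h(1) = 9 and h(2) = 117; gcd(9, 117) = 9, so d ≤ 9.
We prove 9 | 11^r - 2^r for all r ≥ 1 by induction on r.
For the base case r = 1: h(1) = 9 = 9·(1), so 9 | h(1).
Suppose the result is true for r = i, i.e. 9 | h(i). Then
11^{i+1} − 2^{i+1} = 11·11^i − 2·2^i = 11·(11^i − 2^i) + (9)·2^i. The first term is divisible by 9 by the inductive hypothesis, and the second term (9)·2^i is divisible by 9 since 9 | 9. Hence 9 | h(i+1).
This completes the induction.
Therefore the largest such d is 9.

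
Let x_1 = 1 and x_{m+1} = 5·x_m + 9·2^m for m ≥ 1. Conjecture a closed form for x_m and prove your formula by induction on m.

Computing the first terms: x_1 = 1, x_2 = 23, x_3 = 151. This suggests x_m = -3·2^m + 7·5^(m - 1).
When m = 1: the formula gives 1 = 1 = x_1.
Inductive step: suppose the statement holds for some p ≥ 1, so x_p = -3·2^p + 7·5^(p - 1).
Then x_{p+1} = 5·x_p + 9·2^p = 5·(-3·2^p + 7·5^(p - 1)) + 9·2^p = -3·2^(p + 1) + 7·5^p = -3·2^(p+1) + 7·5^((p+1) - 1),
which is the claimed formula at m = p+1.
By the principle of mathematical induction, the result holds for all m ≥ 1.

x_m = -3·2^m + 7·5^(m - 1)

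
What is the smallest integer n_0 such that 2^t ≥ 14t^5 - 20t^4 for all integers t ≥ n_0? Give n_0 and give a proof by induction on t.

At t = 27: 134217728 < 190255878, so the inequality fails and n_0 ≥ 28. We prove 2^t ≥ 14t^5 - 20t^4 for all t ≥ 28.
Base step (t = 28): 2^t = 268435456 and 14t^5 - 20t^4 = 228652032, so 268435456 ≥ 228652032.
For the inductive step, assume it holds for an arbitrary k ≥ 28, so 2^k ≥ 14k^5 - 20k^4.
Then 2^(k + 1) = 2·(2^k) ≥ 2·(14k^5 - 20k^4).
Also, for k ≥ 28 we have 2·(14k^5 - 20k^4) ≥ 14(k+1)^5 - 20(k+1)^4, since 2·(14k^5 - 20k^4) − (14(k+1)^5 - 20(k+1)^4) = 14k^5 - 90k^4 - 60k^3 - 20k^2 + 10k + 6, which is nonnegative for all k ≥ 28.
Combining, 2^(k + 1) ≥ 14(k+1)^5 - 20(k+1)^4.
By induction, the statement is established for all t ≥ 28.
Hence the smallest such n_0 is 28.

n_0 = 28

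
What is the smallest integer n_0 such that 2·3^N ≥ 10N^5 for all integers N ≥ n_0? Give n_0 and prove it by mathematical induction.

At N = 13: 3188646 < 3712930, so the inequality fails and n_0 ≥ 14. We prove 2·3^N ≥ 10N^5 for all N ≥ 14.
For the base case N = 14: 2·3^N = 9565938 and 10N^5 = 5378240, so 9565938 ≥ 5378240.
Inductive step: assume the claim holds for N = j, so 2·3^j ≥ 10j^5.
Then 2·3^(j + 1) = 3·(2·3^j) ≥ 3·(10j^5).
Also, for j ≥ 14 we have 3·(10j^5) ≥ 10(j+1)^5, since 3 ≥ (1 + 1/j)^5 for all j ≥ 14.
Combining, 2·3^(j + 1) ≥ 10(j+1)^5.
Hence, by induction on N, the claim holds for every N ≥ 14.
Hence the smallest such n_0 is 14.

n_0 = 14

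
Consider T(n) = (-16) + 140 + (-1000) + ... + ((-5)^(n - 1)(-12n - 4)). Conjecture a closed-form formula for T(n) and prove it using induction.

T(n) = (-5)^n(2n + 1) - 1

We claim T(n) = (-5)^n(2n + 1) - 1 for all n ≥ 1.
For the base case n = 1: T(1) = -16, and the closed form gives -16. They agree.
For the inductive step, assume it holds for an arbitrary r ≥ 1, so T(r) = (-5)^r(2r + 1) - 1.
Then T(r+1) = T(r) + ((-5)^r(-12r - 16)) = ((-5)^r(2r + 1) - 1) + ((-5)^r(-12r - 16)).
Simplifying, T(r+1) = -10(-5)^r·r - 15(-5)^r - 1 = (-5)^(r+1)(2(r+1) + 1) - 1,
which is the closed form with n = r+1.
By the principle of mathematical induction, the result holds for all n ≥ 1.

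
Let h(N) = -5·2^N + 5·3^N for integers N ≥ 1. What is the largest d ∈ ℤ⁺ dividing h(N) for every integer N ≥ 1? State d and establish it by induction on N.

d = 5

Computing the first values: h(1) = 5 and h(2) = 25; gcd(5, 25) = 5, so d ≤ 5.
We prove 5 | -5·2^N + 5·3^N for all N ≥ 1 by induction on N.
When N = 1: h(1) = 5 = 5·(1), so 5 | h(1).
Suppose the result is true for N = r, i.e. 5 | h(r). Then
h(r+1) − 3·h(r) = (-5·2^(r+1) + 5·3^(r+1)) − 3·(-5·2^r + 5·3^r) = (-5)·2^r·(2 − 3) = (5)·2^r. Since 5 | h(r) by the inductive hypothesis, 5 | 3·h(r); and 5 | 5 since 5 = 5·1. Therefore 5 | h(r+1).
Hence, by induction on N, the claim holds for every N ≥ 1.
Therefore the largest such d is 5.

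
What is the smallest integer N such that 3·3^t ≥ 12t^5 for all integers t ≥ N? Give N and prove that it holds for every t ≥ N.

N = 13

At t = 12: 1594323 < 2985984, so the inequality fails and N ≥ 13. We prove 3·3^t ≥ 12t^5 for all t ≥ 13.
Base case (t = 13): 3·3^t = 4782969 and 12t^5 = 4455516, so 4782969 ≥ 4455516.
Inductive step: suppose the statement holds for some k ≥ 13, so 3·3^k ≥ 12k^5.
Then 3·3^(k + 1) = 3·(3·3^k) ≥ 3·(12k^5).
Also, for k ≥ 13 we have 3·(12k^5) ≥ 12(k+1)^5, since 3 ≥ (1 + 1/k)^5 for all k ≥ 13.
Combining, 3·3^(k + 1) ≥ 12(k+1)^5.
Hence, by induction on t, the claim holds for every t ≥ 13.
Hence the smallest such N is 13.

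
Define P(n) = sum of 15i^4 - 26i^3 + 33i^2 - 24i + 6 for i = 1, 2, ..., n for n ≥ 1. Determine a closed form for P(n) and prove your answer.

We claim P(n) = n(3n + 1)(n^3 + n - 1) for all n ≥ 1.
For the base case n = 1: P(1) = 4, and the closed form gives 4. They agree.
Inductive step: assume the claim holds for n = i, so P(i) = i(3i^4 + i^3 + 3i^2 - 2i - 1).
Then P(i+1) = P(i) + (15i^4 + 34i^3 + 45i^2 + 24i + 4) = (i(3i^4 + i^3 + 3i^2 - 2i - 1)) + (15i^4 + 34i^3 + 45i^2 + 24i + 4).
Simplifying, P(i+1) = (i + 1)(3i + 4)(i^3 + 3i^2 + 4i + 1) = (i+1)(3(i+1) + 1)((i+1)^3 + (i+1) - 1),
which is the closed form with n = i+1.
This completes the induction.

P(n) = n(3n + 1)(n^3 + n - 1)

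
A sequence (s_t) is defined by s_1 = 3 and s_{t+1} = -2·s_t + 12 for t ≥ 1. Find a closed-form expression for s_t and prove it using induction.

s_t = -(-2)^(t - 1) + 4

Computing the first terms: s_1 = 3, s_2 = 6, s_3 = 0. This suggests s_t = -(-2)^(t - 1) + 4.
For the base case t = 1: the formula gives 3 = 3 = s_1.
Inductive step: assume the claim holds for t = p, so s_p = -(-2)^(p - 1) + 4.
Then s_{p+1} = -2·s_p + 12 = -2·(-(-2)^(p - 1) + 4) + 12 = -(-2)^p + 4 = -(-2)^((p+1) - 1) + 4,
which is the claimed formula at t = p+1.
By the principle of mathematical induction, the result holds for all t ≥ 1.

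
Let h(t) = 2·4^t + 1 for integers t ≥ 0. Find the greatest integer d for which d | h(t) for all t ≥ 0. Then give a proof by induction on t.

d = 3

Computing the first values: h(0) = 3 and h(1) = 9; gcd(3, 9) = 3, so d ≤ 3.
We prove 3 | 2·4^t + 1 for all t ≥ 0 by induction on t.
Base step (t = 0): h(0) = 3 = 3·(1), so 3 | h(0).
For the inductive step, assume it holds for an arbitrary m ≥ 0, i.e. 3 | h(m). Then
h(m+1) = 2·4^(m+1) + 1 = 4·(2·4^m + 1) - 3 = 4·h(m) - 3. The first term is divisible by 3 by the inductive hypothesis, and -3 is divisible by 3. Hence 3 | h(m+1).
By the principle of mathematical induction, the result holds for all t ≥ 0.
Therefore the largest such d is 3.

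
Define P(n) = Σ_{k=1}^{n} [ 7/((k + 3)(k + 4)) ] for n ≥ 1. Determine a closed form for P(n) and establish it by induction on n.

P(n) = 7n/(4(n + 4))

We claim P(n) = 7n/(4(n + 4)) for all n ≥ 1.
For the base case n = 1: P(1) = 7/20, and the closed form gives 7/20. They agree.
Inductive step: assume the claim holds for n = k, so P(k) = 7k/(4(k + 4)).
Then P(k+1) = P(k) + (7/((k + 4)(k + 5))) = (7k/(4(k + 4))) + (7/((k + 4)(k + 5))).
Simplifying, P(k+1) = 7(k + 1)/(4(k + 5)) = 7(k+1)/(4((k+1) + 4)),
which is the closed form with n = k+1.
This completes the induction.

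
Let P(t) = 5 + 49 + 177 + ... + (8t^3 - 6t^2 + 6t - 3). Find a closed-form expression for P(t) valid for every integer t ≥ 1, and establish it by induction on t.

P(t) = t(2t^3 + 2t^2 + 2t - 1)

We claim P(t) = t(2t^3 + 2t^2 + 2t - 1) for all t ≥ 1.
Base step (t = 1): P(1) = 5, and the closed form gives 5. They agree.
Inductive step: assume the claim holds for t = m, so P(m) = m(2m^3 + 2m^2 + 2m - 1).
Then P(m+1) = P(m) + (8m^3 + 18m^2 + 18m + 5) = (m(2m^3 + 2m^2 + 2m - 1)) + (8m^3 + 18m^2 + 18m + 5).
Simplifying, P(m+1) = (m + 1)(2m^3 + 8m^2 + 12m + 5) = (m+1)(2(m+1)^3 + 2(m+1)^2 + 2(m+1) - 1),
which is the closed form with t = m+1.
By induction, the statement is established for all t ≥ 1.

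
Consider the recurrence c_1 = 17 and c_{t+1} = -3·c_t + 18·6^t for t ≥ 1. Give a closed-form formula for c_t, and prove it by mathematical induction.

c_t = 5(-3)^(t - 1) + 2·6^t

Computing the first terms: c_1 = 17, c_2 = 57, c_3 = 477. This suggests c_t = 5(-3)^(t - 1) + 2·6^t.
Base step (t = 1): the formula gives 17 = 17 = c_1.
Suppose the result is true for t = p, so c_p = 5(-3)^(p - 1) + 2·6^p.
Then c_{p+1} = -3·c_p + 18·6^p = -3·(5(-3)^(p - 1) + 2·6^p) + 18·6^p = 5(-3)^p + 2·6^(p + 1) = 5(-3)^((p+1) - 1) + 2·6^(p+1),
which is the claimed formula at t = p+1.
This completes the induction.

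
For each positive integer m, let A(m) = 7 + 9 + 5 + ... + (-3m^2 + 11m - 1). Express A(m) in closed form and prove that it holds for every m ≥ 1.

A(m) = -m(m^2 - 4m - 4)

We claim A(m) = -m(m^2 - 4m - 4) for all m ≥ 1.
For the base case m = 1: A(1) = 7, and the closed form gives 7. They agree.
Inductive step: assume the claim holds for m = r, so A(r) = r(-r^2 + 4r + 4).
Then A(r+1) = A(r) + (-3r^2 + 5r + 7) = (r(-r^2 + 4r + 4)) + (-3r^2 + 5r + 7).
Simplifying, A(r+1) = -(r + 1)(r^2 - 2r - 7) = -(r+1)((r+1)^2 - 4(r+1) - 4),
which is the closed form with m = r+1.
This completes the induction.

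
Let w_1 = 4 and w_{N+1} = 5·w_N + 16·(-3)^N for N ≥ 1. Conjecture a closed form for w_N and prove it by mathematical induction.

w_N = -2(-3)^N - 2·5^(N - 1)

Computing the first terms: w_1 = 4, w_2 = -28, w_3 = 4. This suggests w_N = -2(-3)^N - 2·5^(N - 1).
For the base case N = 1: the formula gives 4 = 4 = w_1.
Inductive step: suppose the statement holds for some k ≥ 1, so w_k = -2(-3)^k - 2·5^(k - 1).
Then w_{k+1} = 5·w_k + 16·(-3)^k = 5·(-2(-3)^k - 2·5^(k - 1)) + 16·(-3)^k = -2(-3)^(k + 1) - 2·5^k = -2(-3)^(k+1) - 2·5^((k+1) - 1),
which is the claimed formula at N = k+1.
By the principle of mathematical induction, the result holds for all N ≥ 1.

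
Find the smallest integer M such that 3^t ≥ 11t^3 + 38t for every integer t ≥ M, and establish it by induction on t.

At t = 7: 2187 < 4039, so the inequality fails and M ≥ 8. We prove 3^t ≥ 11t^3 + 38t for all t ≥ 8.
When t = 8: 3^t = 6561 and 11t^3 + 38t = 5936, so 6561 ≥ 5936.
Inductive step: suppose the statement holds for some m ≥ 8, so 3^m ≥ 11m^3 + 38m.
Then 3^(m + 1) = 3·(3^m) ≥ 3·(11m^3 + 38m).
Also, for m ≥ 8 we have 3·(11m^3 + 38m) ≥ 11(m+1)^3 + 38(m+1), since 3·(11m^3 + 38m) − (11(m+1)^3 + 38(m+1)) = 22m^3 - 33m^2 + 43m - 49, which is nonnegative for all m ≥ 8.
Combining, 3^(m + 1) ≥ 11(m+1)^3 + 38(m+1).
This completes the induction.
Hence the smallest such M is 8.

M = 8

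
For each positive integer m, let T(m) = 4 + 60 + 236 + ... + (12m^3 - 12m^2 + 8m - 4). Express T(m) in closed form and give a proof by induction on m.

T(m) = m(3m^3 + 2m^2 + m - 2)

We claim T(m) = m(3m^3 + 2m^2 + m - 2) for all m ≥ 1.
Base case (m = 1): T(1) = 4, and the closed form gives 4. They agree.
Inductive step: assume the claim holds for m = r, so T(r) = r(3r^3 + 2r^2 + r - 2).
Then T(r+1) = T(r) + (12r^3 + 24r^2 + 20r + 4) = (r(3r^3 + 2r^2 + r - 2)) + (12r^3 + 24r^2 + 20r + 4).
Simplifying, T(r+1) = (r + 1)(3r^3 + 11r^2 + 14r + 4) = (r+1)(3(r+1)^3 + 2(r+1)^2 + (r+1) - 2),
which is the closed form with m = r+1.
By induction, the statement is established for all m ≥ 1.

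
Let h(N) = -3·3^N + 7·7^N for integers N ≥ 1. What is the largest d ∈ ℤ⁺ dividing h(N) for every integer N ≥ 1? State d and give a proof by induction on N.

Computing the first values: h(1) = 40 and h(2) = 316; gcd(40, 316) = 4, so d ≤ 4.
We prove 4 | -3·3^N + 7·7^N for all N ≥ 1 by induction on N.
Base step (N = 1): h(1) = 40 = 4·(10), so 4 | h(1).
For the inductive step, assume it holds for an arbitrary j ≥ 1, i.e. 4 | h(j). Then
h(j+1) − 7·h(j) = (-3·3^(j+1) + 7·7^(j+1)) − 7·(-3·3^j + 7·7^j) = (-3)·3^j·(3 − 7) = (12)·3^j. Since 4 | h(j) by the inductive hypothesis, 4 | 7·h(j); and 4 | 12 since 12 = 4·3. Therefore 4 | h(j+1).
This completes the induction.
Therefore the largest such d is 4.

d = 4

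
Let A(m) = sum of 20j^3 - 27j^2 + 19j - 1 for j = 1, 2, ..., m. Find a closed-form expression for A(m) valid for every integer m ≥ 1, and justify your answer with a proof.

A(m) = m(5m^3 + m^2 + m + 4)

We claim A(m) = m(5m^3 + m^2 + m + 4) for all m ≥ 1.
For the base case m = 1: A(1) = 11, and the closed form gives 11. They agree.
Suppose the result is true for m = j, so A(j) = j(5j^3 + j^2 + j + 4).
Then A(j+1) = A(j) + (20j^3 + 33j^2 + 25j + 11) = (j(5j^3 + j^2 + j + 4)) + (20j^3 + 33j^2 + 25j + 11).
Simplifying, A(j+1) = (j + 1)(5j^3 + 16j^2 + 18j + 11) = (j+1)(5(j+1)^3 + (j+1)^2 + (j+1) + 4),
which is the closed form with m = j+1.
By induction, the statement is established for all m ≥ 1.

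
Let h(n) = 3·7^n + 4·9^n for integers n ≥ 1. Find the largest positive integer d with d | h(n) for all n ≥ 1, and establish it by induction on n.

d = 3

Computing the first values: h(1) = 57 and h(2) = 471; gcd(57, 471) = 3, so d ≤ 3.
We prove 3 | 3·7^n + 4·9^n for all n ≥ 1 by induction on n.
When n = 1: h(1) = 57 = 3·(19), so 3 | h(1).
For the inductive step, assume it holds for an arbitrary j ≥ 1, i.e. 3 | h(j). Then
h(j+1) − 9·h(j) = (3·7^(j+1) + 4·9^(j+1)) − 9·(3·7^j + 4·9^j) = (3)·7^j·(7 − 9) = (-6)·7^j. Since 3 | h(j) by the inductive hypothesis, 3 | 9·h(j); and 3 | -6 since -6 = 3·-2. Therefore 3 | h(j+1).
By induction, the statement is established for all n ≥ 1.
Therefore the largest such d is 3.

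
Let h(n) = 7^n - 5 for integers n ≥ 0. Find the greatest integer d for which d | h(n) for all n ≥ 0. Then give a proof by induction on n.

d = 2

Computing the first values: h(0) = -4 and h(1) = 2; gcd(-4, 2) = 2, so d ≤ 2.
We prove 2 | 7^n - 5 for all n ≥ 0 by induction on n.
Base step (n = 0): h(0) = -4 = 2·(-2), so 2 | h(0).
Inductive step: suppose the statement holds for some k ≥ 0, i.e. 2 | h(k). Then
h(k+1) = 7^(k+1) - 5 = 7·(7^k - 5) + 30 = 7·h(k) + 30. The first term is divisible by 2 by the inductive hypothesis, and 30 is divisible by 2. Hence 2 | h(k+1).
Hence, by induction on n, the claim holds for every n ≥ 0.
Therefore the largest such d is 2.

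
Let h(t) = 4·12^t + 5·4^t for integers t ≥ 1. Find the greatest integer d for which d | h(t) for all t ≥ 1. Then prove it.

d = 4

Computing the first values: h(1) = 68 and h(2) = 656; gcd(68, 656) = 4, so d ≤ 4.
We prove 4 | 4·12^t + 5·4^t for all t ≥ 1 by induction on t.
Base case (t = 1): h(1) = 68 = 4·(17), so 4 | h(1).
Inductive step: assume the claim holds for t = k, i.e. 4 | h(k). Then
h(k+1) − 12·h(k) = (4·12^(k+1) + 5·4^(k+1)) − 12·(4·12^k + 5·4^k) = (5)·4^k·(4 − 12) = (-40)·4^k. Since 4 | h(k) by the inductive hypothesis, 4 | 12·h(k); and 4 | -40 since -40 = 4·-10. Therefore 4 | h(k+1).
This completes the induction.
Therefore the largest such d is 4.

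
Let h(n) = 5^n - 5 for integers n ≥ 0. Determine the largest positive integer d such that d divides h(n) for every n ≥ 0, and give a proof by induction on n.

Computing the first values: h(0) = -4 and h(1) = 0; gcd(-4, 0) = 4, so d ≤ 4.
We prove 4 | 5^n - 5 for all n ≥ 0 by induction on n.
Base case (n = 0): h(0) = -4 = 4·(-1), so 4 | h(0).
For the inductive step, assume it holds for an arbitrary j ≥ 0, i.e. 4 | h(j). Then
h(j+1) = 5^(j+1) - 5 = 5·(5^j - 5) + 20 = 5·h(j) + 20. The first term is divisible by 4 by the inductive hypothesis, and 20 is divisible by 4. Hence 4 | h(j+1).
By induction, the statement is established for all n ≥ 0.
Therefore the largest such d is 4.

d = 4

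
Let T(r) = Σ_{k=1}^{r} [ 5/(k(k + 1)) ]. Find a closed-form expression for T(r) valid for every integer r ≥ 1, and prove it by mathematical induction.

T(r) = 5r/(r + 1)

We claim T(r) = 5r/(r + 1) for all r ≥ 1.
For the base case r = 1: T(1) = 5/2, and the closed form gives 5/2. They agree.
Inductive step: suppose the statement holds for some k ≥ 1, so T(k) = 5k/(k + 1).
Then T(k+1) = T(k) + (5/((k + 1)(k + 2))) = (5k/(k + 1)) + (5/((k + 1)(k + 2))).
Simplifying, T(k+1) = 5(k + 1)/(k + 2) = 5(k+1)/((k+1) + 1),
which is the closed form with r = k+1.
By induction, the statement is established for all r ≥ 1.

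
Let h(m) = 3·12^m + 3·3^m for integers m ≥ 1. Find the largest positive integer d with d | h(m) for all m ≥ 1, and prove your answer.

d = 9

Computing the first values: h(1) = 45 and h(2) = 459; gcd(45, 459) = 9, so d ≤ 9.
We prove 9 | 3·12^m + 3·3^m for all m ≥ 1 by induction on m.
When m = 1: h(1) = 45 = 9·(5), so 9 | h(1).
Inductive step: assume the claim holds for m = r, i.e. 9 | h(r). Then
h(r+1) − 12·h(r) = (3·12^(r+1) + 3·3^(r+1)) − 12·(3·12^r + 3·3^r) = (3)·3^r·(3 − 12) = (-27)·3^r. Since 9 | h(r) by the inductive hypothesis, 9 | 12·h(r); and 9 | -27 since -27 = 9·-3. Therefore 9 | h(r+1).
By the principle of mathematical induction, the result holds for all m ≥ 1.
Therefore the largest such d is 9.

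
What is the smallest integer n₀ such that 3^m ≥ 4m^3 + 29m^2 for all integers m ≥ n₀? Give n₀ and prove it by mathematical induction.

n₀ = 8

At m = 7: 2187 < 2793, so the inequality fails and n₀ ≥ 8. We prove 3^m ≥ 4m^3 + 29m^2 for all m ≥ 8.
For the base case m = 8: 3^m = 6561 and 4m^3 + 29m^2 = 3904, so 6561 ≥ 3904.
Inductive step: assume the claim holds for m = r, so 3^r ≥ 4r^3 + 29r^2.
Then 3^(r + 1) = 3·(3^r) ≥ 3·(4r^3 + 29r^2).
Also, for r ≥ 8 we have 3·(4r^3 + 29r^2) ≥ 4(r+1)^3 + 29(r+1)^2, since 3·(4r^3 + 29r^2) − (4(r+1)^3 + 29(r+1)^2) = 8r^3 + 46r^2 - 70r - 33, which is nonnegative for all r ≥ 8.
Combining, 3^(r + 1) ≥ 4(r+1)^3 + 29(r+1)^2.
By the principle of mathematical induction, the result holds for all m ≥ 8.
Hence the smallest such n₀ is 8.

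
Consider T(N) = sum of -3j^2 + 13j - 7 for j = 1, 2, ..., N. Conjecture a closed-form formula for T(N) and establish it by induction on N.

We claim T(N) = -N(N^2 - 5N + 1) for all N ≥ 1.
Base step (N = 1): T(1) = 3, and the closed form gives 3. They agree.
For the inductive step, assume it holds for an arbitrary j ≥ 1, so T(j) = j(-j^2 + 5j - 1).
Then T(j+1) = T(j) + (-3j^2 + 7j + 3) = (j(-j^2 + 5j - 1)) + (-3j^2 + 7j + 3).
Simplifying, T(j+1) = -(j + 1)(j^2 - 3j - 3) = -(j+1)((j+1)^2 - 5(j+1) + 1),
which is the closed form with N = j+1.
By induction, the statement is established for all N ≥ 1.

T(N) = -N(N^2 - 5N + 1)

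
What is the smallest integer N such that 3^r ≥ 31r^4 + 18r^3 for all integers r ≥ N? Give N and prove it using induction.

N = 13

At r = 12: 531441 < 673920, so the inequality fails and N ≥ 13. We prove 3^r ≥ 31r^4 + 18r^3 for all r ≥ 13.
Base case (r = 13): 3^r = 1594323 and 31r^4 + 18r^3 = 924937, so 1594323 ≥ 924937.
Inductive step: suppose the statement holds for some k ≥ 13, so 3^k ≥ 31k^4 + 18k^3.
Then 3^(k + 1) = 3·(3^k) ≥ 3·(31k^4 + 18k^3).
Also, for k ≥ 13 we have 3·(31k^4 + 18k^3) ≥ 31(k+1)^4 + 18(k+1)^3, since 3·(31k^4 + 18k^3) − (31(k+1)^4 + 18(k+1)^3) = 62k^4 - 88k^3 - 240k^2 - 178k - 49, which is nonnegative for all k ≥ 13.
Combining, 3^(k + 1) ≥ 31(k+1)^4 + 18(k+1)^3.
Hence, by induction on r, the claim holds for every r ≥ 13.
Hence the smallest such N is 13.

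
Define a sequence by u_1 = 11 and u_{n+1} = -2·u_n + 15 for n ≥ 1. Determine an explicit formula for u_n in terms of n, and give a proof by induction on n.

Computing the first terms: u_1 = 11, u_2 = -7, u_3 = 29. This suggests u_n = -3(-2)^n + 5.
For the base case n = 1: the formula gives 11 = 11 = u_1.
Inductive step: suppose the statement holds for some k ≥ 1, so u_k = -3(-2)^k + 5.
Then u_{k+1} = -2·u_k + 15 = -2·(-3(-2)^k + 5) + 15 = -3(-2)^(k + 1) + 5,
which is the claimed formula at n = k+1.
By induction, the statement is established for all n ≥ 1.

u_n = -3(-2)^n + 5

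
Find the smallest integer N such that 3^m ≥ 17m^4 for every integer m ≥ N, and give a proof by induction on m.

At m = 11: 177147 < 248897, so the inequality fails and N ≥ 12. We prove 3^m ≥ 17m^4 for all m ≥ 12.
Base case (m = 12): 3^m = 531441 and 17m^4 = 352512, so 531441 ≥ 352512.
Suppose the result is true for m = k, so 3^k ≥ 17k^4.
Then 3^(k + 1) = 3·(3^k) ≥ 3·(17k^4).
Also, for k ≥ 12 we have 3·(17k^4) ≥ 17(k+1)^4, since 3 ≥ (1 + 1/k)^4 for all k ≥ 12.
Combining, 3^(k + 1) ≥ 17(k+1)^4.
Hence, by induction on m, the claim holds for every m ≥ 12.
Hence the smallest such N is 12.

N = 12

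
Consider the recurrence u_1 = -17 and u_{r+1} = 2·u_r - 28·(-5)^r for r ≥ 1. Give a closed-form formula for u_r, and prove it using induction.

Computing the first terms: u_1 = -17, u_2 = 106, u_3 = -488. This suggests u_r = 4(-5)^r + 3·2^(r - 1).
When r = 1: the formula gives -17 = -17 = u_1.
Suppose the result is true for r = j, so u_j = 4(-5)^j + 3·2^(j - 1).
Then u_{j+1} = 2·u_j - 28·(-5)^j = 2·(4(-5)^j + 3·2^(j - 1)) - 28·(-5)^j = 4(-5)^(j + 1) + 3·2^j = 4(-5)^(j+1) + 3·2^((j+1) - 1),
which is the claimed formula at r = j+1.
This completes the induction.

u_r = 4(-5)^r + 3·2^(r - 1)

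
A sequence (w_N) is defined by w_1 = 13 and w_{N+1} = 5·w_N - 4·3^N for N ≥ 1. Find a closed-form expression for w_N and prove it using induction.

w_N = 2·3^N + 7·5^(N - 1)

Computing the first terms: w_1 = 13, w_2 = 53, w_3 = 229. This suggests w_N = 2·3^N + 7·5^(N - 1).
When N = 1: the formula gives 13 = 13 = w_1.
Inductive step: assume the claim holds for N = k, so w_k = 2·3^k + 7·5^(k - 1).
Then w_{k+1} = 5·w_k - 4·3^k = 5·(2·3^k + 7·5^(k - 1)) - 4·3^k = 2·3^(k + 1) + 7·5^k = 2·3^(k+1) + 7·5^((k+1) - 1),
which is the claimed formula at N = k+1.
By induction, the statement is established for all N ≥ 1.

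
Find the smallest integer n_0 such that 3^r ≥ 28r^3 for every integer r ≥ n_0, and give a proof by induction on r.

n_0 = 10

At r = 9: 19683 < 20412, so the inequality fails and n_0 ≥ 10. We prove 3^r ≥ 28r^3 for all r ≥ 10.
When r = 10: 3^r = 59049 and 28r^3 = 28000, so 59049 ≥ 28000.
Inductive step: assume the claim holds for r = m, so 3^m ≥ 28m^3.
Then 3^(m + 1) = 3·(3^m) ≥ 3·(28m^3).
Also, for m ≥ 10 we have 3·(28m^3) ≥ 28(m+1)^3, since 3 ≥ (1 + 1/m)^3 for all m ≥ 10.
Combining, 3^(m + 1) ≥ 28(m+1)^3.
This completes the induction.
Hence the smallest such n_0 is 10.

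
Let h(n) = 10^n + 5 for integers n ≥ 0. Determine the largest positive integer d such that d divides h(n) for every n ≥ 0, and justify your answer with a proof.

d = 3

Computing the first values: h(0) = 6 and h(1) = 15; gcd(6, 15) = 3, so d ≤ 3.
We prove 3 | 10^n + 5 for all n ≥ 0 by induction on n.
For the base case n = 0: h(0) = 6 = 3·(2), so 3 | h(0).
Inductive step: suppose the statement holds for some m ≥ 0, i.e. 3 | h(m). Then
h(m+1) = 10^(m+1) + 5 = 10·(10^m + 5) - 45 = 10·h(m) - 45. The first term is divisible by 3 by the inductive hypothesis, and -45 is divisible by 3. Hence 3 | h(m+1).
By induction, the statement is established for all n ≥ 0.
Therefore the largest such d is 3.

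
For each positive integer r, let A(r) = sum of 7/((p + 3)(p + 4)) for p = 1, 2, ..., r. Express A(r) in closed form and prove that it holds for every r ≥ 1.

A(r) = 7r/(4(r + 4))

We claim A(r) = 7r/(4(r + 4)) for all r ≥ 1.
Base case (r = 1): A(1) = 7/20, and the closed form gives 7/20. They agree.
Suppose the result is true for r = p, so A(p) = 7p/(4(p + 4)).
Then A(p+1) = A(p) + (7/((p + 4)(p + 5))) = (7p/(4(p + 4))) + (7/((p + 4)(p + 5))).
Simplifying, A(p+1) = 7(p + 1)/(4(p + 5)) = 7(p+1)/(4((p+1) + 4)),
which is the closed form with r = p+1.
Hence, by induction on r, the claim holds for every r ≥ 1.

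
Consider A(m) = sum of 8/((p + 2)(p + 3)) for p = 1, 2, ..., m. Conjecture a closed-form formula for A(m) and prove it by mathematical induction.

We claim A(m) = 8m/(3(m + 3)) for all m ≥ 1.
Base step (m = 1): A(1) = 2/3, and the closed form gives 2/3. They agree.
Inductive step: assume the claim holds for m = p, so A(p) = 8p/(3(p + 3)).
Then A(p+1) = A(p) + (8/((p + 3)(p + 4))) = (8p/(3(p + 3))) + (8/((p + 3)(p + 4))).
Simplifying, A(p+1) = 8(p + 1)/(3(p + 4)) = 8(p+1)/(3((p+1) + 3)),
which is the closed form with m = p+1.
By induction, the statement is established for all m ≥ 1.

A(m) = 8m/(3(m + 3))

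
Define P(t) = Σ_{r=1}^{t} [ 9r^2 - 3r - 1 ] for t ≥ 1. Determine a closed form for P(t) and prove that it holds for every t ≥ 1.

P(t) = t(3t^2 + 3t - 1)

We claim P(t) = t(3t^2 + 3t - 1) for all t ≥ 1.
Base step (t = 1): P(1) = 5, and the closed form gives 5. They agree.
Inductive step: assume the claim holds for t = r, so P(r) = r(3r^2 + 3r - 1).
Then P(r+1) = P(r) + (9r^2 + 15r + 5) = (r(3r^2 + 3r - 1)) + (9r^2 + 15r + 5).
Simplifying, P(r+1) = (r + 1)(3r^2 + 9r + 5) = (r+1)(3(r+1)^2 + 3(r+1) - 1),
which is the closed form with t = r+1.
This completes the induction.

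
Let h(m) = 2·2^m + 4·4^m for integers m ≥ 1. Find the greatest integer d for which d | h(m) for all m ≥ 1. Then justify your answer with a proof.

d = 4

Computing the first values: h(1) = 20 and h(2) = 72; gcd(20, 72) = 4, so d ≤ 4.
We prove 4 | 2·2^m + 4·4^m for all m ≥ 1 by induction on m.
Base step (m = 1): h(1) = 20 = 4·(5), so 4 | h(1).
Inductive step: suppose the statement holds for some p ≥ 1, i.e. 4 | h(p). Then
h(p+1) − 4·h(p) = (2·2^(p+1) + 4·4^(p+1)) − 4·(2·2^p + 4·4^p) = (2)·2^p·(2 − 4) = (-4)·2^p. Since 4 | h(p) by the inductive hypothesis, 4 | 4·h(p); and 4 | -4 since -4 = 4·-1. Therefore 4 | h(p+1).
This completes the induction.
Therefore the largest such d is 4.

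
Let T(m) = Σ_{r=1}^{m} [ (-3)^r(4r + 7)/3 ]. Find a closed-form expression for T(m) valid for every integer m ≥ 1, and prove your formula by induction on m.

We claim T(m) = (-3)^m(m + 2) - 2 for all m ≥ 1.
For the base case m = 1: T(1) = -11, and the closed form gives -11. They agree.
For the inductive step, assume it holds for an arbitrary r ≥ 1, so T(r) = (-3)^r(r + 2) - 2.
Then T(r+1) = T(r) + ((-3)^r(-4r - 11)) = ((-3)^r(r + 2) - 2) + ((-3)^r(-4r - 11)).
Simplifying, T(r+1) = -3(-3)^r·r - 9(-3)^r - 2 = (-3)^(r+1)((r+1) + 2) - 2,
which is the closed form with m = r+1.
By induction, the statement is established for all m ≥ 1.

T(m) = (-3)^m(m + 2) - 2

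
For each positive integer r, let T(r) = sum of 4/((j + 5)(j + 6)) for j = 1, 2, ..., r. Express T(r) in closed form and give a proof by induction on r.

We claim T(r) = 2r/(3(r + 6)) for all r ≥ 1.
Base step (r = 1): T(1) = 2/21, and the closed form gives 2/21. They agree.
Inductive step: assume the claim holds for r = j, so T(j) = 2j/(3(j + 6)).
Then T(j+1) = T(j) + (4/((j + 6)(j + 7))) = (2j/(3(j + 6))) + (4/((j + 6)(j + 7))).
Simplifying, T(j+1) = 2(j + 1)/(3(j + 7)) = 2(j+1)/(3((j+1) + 6)),
which is the closed form with r = j+1.
This completes the induction.

T(r) = 2r/(3(r + 6))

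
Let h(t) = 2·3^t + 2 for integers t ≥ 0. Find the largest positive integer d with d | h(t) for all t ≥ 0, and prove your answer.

Computing the first values: h(0) = 4 and h(1) = 8; gcd(4, 8) = 4, so d ≤ 4.
We prove 4 | 2·3^t + 2 for all t ≥ 0 by induction on t.
Base case (t = 0): h(0) = 4 = 4·(1), so 4 | h(0).
For the inductive step, assume it holds for an arbitrary k ≥ 0, i.e. 4 | h(k). Then
h(k+1) = 2·3^(k+1) + 2 = 3·(2·3^k + 2) - 4 = 3·h(k) - 4. The first term is divisible by 4 by the inductive hypothesis, and -4 is divisible by 4. Hence 4 | h(k+1).
Hence, by induction on t, the claim holds for every t ≥ 0.
Therefore the largest such d is 4.

d = 4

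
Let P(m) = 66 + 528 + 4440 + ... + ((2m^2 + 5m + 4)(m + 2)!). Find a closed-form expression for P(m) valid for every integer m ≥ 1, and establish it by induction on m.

We claim P(m) = (2m + 1)(m + 3)! - 6 for all m ≥ 1.
Base step (m = 1): P(1) = 66, and the closed form gives 66. They agree.
For the inductive step, assume it holds for an arbitrary r ≥ 1, so P(r) = (2r + 1)(r + 3)! - 6.
Then P(r+1) = P(r) + ((2r^2 + 9r + 11)(r + 3)!) = ((2r + 1)(r + 3)! - 6) + ((2r^2 + 9r + 11)(r + 3)!).
Simplifying, P(r+1) = (2(r+1) + 1)((r+1) + 3)! - 6,
which is the closed form with m = r+1.
Hence, by induction on m, the claim holds for every m ≥ 1.

P(m) = (2m + 1)(m + 3)! - 6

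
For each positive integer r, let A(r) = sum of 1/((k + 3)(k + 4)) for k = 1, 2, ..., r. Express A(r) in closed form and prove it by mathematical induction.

We claim A(r) = r/(4(r + 4)) for all r ≥ 1.
For the base case r = 1: A(1) = 1/20, and the closed form gives 1/20. They agree.
Inductive step: assume the claim holds for r = k, so A(k) = k/(4(k + 4)).
Then A(k+1) = A(k) + (1/((k + 4)(k + 5))) = (k/(4(k + 4))) + (1/((k + 4)(k + 5))).
Simplifying, A(k+1) = (k + 1)/(4(k + 5)) = (k+1)/(4((k+1) + 4)),
which is the closed form with r = k+1.
By induction, the statement is established for all r ≥ 1.

A(r) = r/(4(r + 4))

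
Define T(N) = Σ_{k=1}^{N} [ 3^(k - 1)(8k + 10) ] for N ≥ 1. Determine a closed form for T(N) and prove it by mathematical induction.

T(N) = 3^N(4N + 3) - 3

We claim T(N) = 3^N(4N + 3) - 3 for all N ≥ 1.
Base case (N = 1): T(1) = 18, and the closed form gives 18. They agree.
Suppose the result is true for N = k, so T(k) = 3^k(4k + 3) - 3.
Then T(k+1) = T(k) + (3^k(8k + 18)) = (3^k(4k + 3) - 3) + (3^k(8k + 18)).
Simplifying, T(k+1) = 12·3^k·k + 21·3^k - 3 = 3^(k+1)(4(k+1) + 3) - 3,
which is the closed form with N = k+1.
This completes the induction.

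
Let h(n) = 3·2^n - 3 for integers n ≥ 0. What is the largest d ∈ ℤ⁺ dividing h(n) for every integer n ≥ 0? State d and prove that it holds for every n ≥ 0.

d = 3

Computing the first values: h(0) = 0 and h(1) = 3; gcd(0, 3) = 3, so d ≤ 3.
We prove 3 | 3·2^n - 3 for all n ≥ 0 by induction on n.
When n = 0: h(0) = 0 = 3·(0), so 3 | h(0).
Suppose the result is true for n = i, i.e. 3 | h(i). Then
h(i+1) = 3·2^(i+1) - 3 = 2·(3·2^i - 3) + 3 = 2·h(i) + 3. The first term is divisible by 3 by the inductive hypothesis, and 3 is divisible by 3. Hence 3 | h(i+1).
By induction, the statement is established for all n ≥ 0.
Therefore the largest such d is 3.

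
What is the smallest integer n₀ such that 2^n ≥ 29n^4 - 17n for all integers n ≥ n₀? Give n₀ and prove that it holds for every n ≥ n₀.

At n = 22: 4194304 < 6793050, so the inequality fails and n₀ ≥ 23. We prove 2^n ≥ 29n^4 - 17n for all n ≥ 23.
When n = 23: 2^n = 8388608 and 29n^4 - 17n = 8114998, so 8388608 ≥ 8114998.
Inductive step: suppose the statement holds for some m ≥ 23, so 2^m ≥ 29m^4 - 17m.
Then 2^(m + 1) = 2·(2^m) ≥ 2·(29m^4 - 17m).
Also, for m ≥ 23 we have 2·(29m^4 - 17m) ≥ 29(m+1)^4 - 17(m+1), since 2·(29m^4 - 17m) − (29(m+1)^4 - 17(m+1)) = 29m^4 - 116m^3 - 174m^2 - 133m - 12, which is nonnegative for all m ≥ 23.
Combining, 2^(m + 1) ≥ 29(m+1)^4 - 17(m+1).
By the principle of mathematical induction, the result holds for all n ≥ 23.
Hence the smallest such n₀ is 23.

n₀ = 23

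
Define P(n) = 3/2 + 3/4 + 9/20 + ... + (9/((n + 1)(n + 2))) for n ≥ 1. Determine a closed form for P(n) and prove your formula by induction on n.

We claim P(n) = 9n/(2(n + 2)) for all n ≥ 1.
Base step (n = 1): P(1) = 3/2, and the closed form gives 3/2. They agree.
Suppose the result is true for n = i, so P(i) = 9i/(2(i + 2)).
Then P(i+1) = P(i) + (9/((i + 2)(i + 3))) = (9i/(2(i + 2))) + (9/((i + 2)(i + 3))).
Simplifying, P(i+1) = 9(i + 1)/(2(i + 3)) = 9(i+1)/(2((i+1) + 2)),
which is the closed form with n = i+1.
This completes the induction.

P(n) = 9n/(2(n + 2))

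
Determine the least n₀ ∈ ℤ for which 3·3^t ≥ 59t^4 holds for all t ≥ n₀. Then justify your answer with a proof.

At t = 11: 531441 < 863819, so the inequality fails and n₀ ≥ 12. We prove 3·3^t ≥ 59t^4 for all t ≥ 12.
When t = 12: 3·3^t = 1594323 and 59t^4 = 1223424, so 1594323 ≥ 1223424.
Inductive step: assume the claim holds for t = i, so 3·3^i ≥ 59i^4.
Then 3·3^(i + 1) = 3·(3·3^i) ≥ 3·(59i^4).
Also, for i ≥ 12 we have 3·(59i^4) ≥ 59(i+1)^4, since 3 ≥ (1 + 1/i)^4 for all i ≥ 12.
Combining, 3·3^(i + 1) ≥ 59(i+1)^4.
By the principle of mathematical induction, the result holds for all t ≥ 12.
Hence the smallest such n₀ is 12.

n₀ = 12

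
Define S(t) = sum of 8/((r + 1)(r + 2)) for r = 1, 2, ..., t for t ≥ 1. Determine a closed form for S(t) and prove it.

S(t) = 4t/(t + 2)

We claim S(t) = 4t/(t + 2) for all t ≥ 1.
Base case (t = 1): S(1) = 4/3, and the closed form gives 4/3. They agree.
Inductive step: assume the claim holds for t = r, so S(r) = 4r/(r + 2).
Then S(r+1) = S(r) + (8/((r + 2)(r + 3))) = (4r/(r + 2)) + (8/((r + 2)(r + 3))).
Simplifying, S(r+1) = 4(r + 1)/(r + 3) = 4(r+1)/((r+1) + 2),
which is the closed form with t = r+1.
Hence, by induction on t, the claim holds for every t ≥ 1.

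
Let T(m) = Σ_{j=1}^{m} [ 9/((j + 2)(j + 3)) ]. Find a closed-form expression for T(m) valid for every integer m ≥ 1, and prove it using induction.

T(m) = 3m/(m + 3)

We claim T(m) = 3m/(m + 3) for all m ≥ 1.
Base case (m = 1): T(1) = 3/4, and the closed form gives 3/4. They agree.
Inductive step: suppose the statement holds for some j ≥ 1, so T(j) = 3j/(j + 3).
Then T(j+1) = T(j) + (9/((j + 3)(j + 4))) = (3j/(j + 3)) + (9/((j + 3)(j + 4))).
Simplifying, T(j+1) = 3(j + 1)/(j + 4) = 3(j+1)/((j+1) + 3),
which is the closed form with m = j+1.
By induction, the statement is established for all m ≥ 1.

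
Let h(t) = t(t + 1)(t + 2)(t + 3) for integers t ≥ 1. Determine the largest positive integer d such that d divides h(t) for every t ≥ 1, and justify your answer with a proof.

Computing the first values: h(1) = 24 and h(2) = 120; gcd(24, 120) = 24, so d ≤ 24.
We prove 24 | t(t + 1)(t + 2)(t + 3) for all t ≥ 1 by induction on t.
When t = 1: h(1) = 24 = 24·(1), so 24 | h(1).
Inductive step: suppose the statement holds for some j ≥ 1, i.e. 24 | h(j). Then
h(j+1) − h(j) = (j+1)·(j+2)·(j+3)·(j+4) − j·(j+1)·(j+2)·(j+3) = (j+1)·(j+2)·(j+3)·[(j+4) − j] = 4·(j+1)·(j+2)·(j+3). The product of 3 consecutive integers is divisible by (3)! = 6, so h(j+1) − h(j) is divisible by 4·6 = 24. By the inductive hypothesis 24 | h(j), hence 24 | h(j+1).
By the principle of mathematical induction, the result holds for all t ≥ 1.
Therefore the largest such d is 24.

d = 24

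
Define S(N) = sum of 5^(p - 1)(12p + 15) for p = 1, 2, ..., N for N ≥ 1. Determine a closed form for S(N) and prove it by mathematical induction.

S(N) = 3·5^N(N + 1) - 3

We claim S(N) = 3·5^N(N + 1) - 3 for all N ≥ 1.
When N = 1: S(1) = 27, and the closed form gives 27. They agree.
For the inductive step, assume it holds for an arbitrary p ≥ 1, so S(p) = 3·5^p(p + 1) - 3.
Then S(p+1) = S(p) + (5^p(12p + 27)) = (3·5^p(p + 1) - 3) + (5^p(12p + 27)).
Simplifying, S(p+1) = 15·5^p·p + 30·5^p - 3 = 3·5^(p+1)((p+1) + 1) - 3,
which is the closed form with N = p+1.
Hence, by induction on N, the claim holds for every N ≥ 1.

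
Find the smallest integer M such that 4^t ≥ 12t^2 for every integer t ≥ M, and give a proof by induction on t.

M = 4

At t = 3: 64 < 108, so the inequality fails and M ≥ 4. We prove 4^t ≥ 12t^2 for all t ≥ 4.
When t = 4: 4^t = 256 and 12t^2 = 192, so 256 ≥ 192.
Inductive step: assume the claim holds for t = r, so 4^r ≥ 12r^2.
Then 4^(r + 1) = 4·(4^r) ≥ 4·(12r^2).
Also, for r ≥ 4 we have 4·(12r^2) ≥ 12(r+1)^2, since 4 ≥ (1 + 1/r)^2 for all r ≥ 4.
Combining, 4^(r + 1) ≥ 12(r+1)^2.
By induction, the statement is established for all t ≥ 4.
Hence the smallest such M is 4.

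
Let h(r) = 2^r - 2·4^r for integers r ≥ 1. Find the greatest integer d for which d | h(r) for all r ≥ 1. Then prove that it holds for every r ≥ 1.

d = 2

Computing the first values: h(1) = -6 and h(2) = -28; gcd(-6, -28) = 2, so d ≤ 2.
We prove 2 | 2^r - 2·4^r for all r ≥ 1 by induction on r.
Base case (r = 1): h(1) = -6 = 2·(-3), so 2 | h(1).
Suppose the result is true for r = k, i.e. 2 | h(k). Then
h(k+1) − 4·h(k) = (2^(k+1) - 2·4^(k+1)) − 4·(2^k - 2·4^k) = (1)·2^k·(2 − 4) = (-2)·2^k. Since 2 | h(k) by the inductive hypothesis, 2 | 4·h(k); and 2 | -2 since -2 = 2·-1. Therefore 2 | h(k+1).
By the principle of mathematical induction, the result holds for all r ≥ 1.
Therefore the largest such d is 2.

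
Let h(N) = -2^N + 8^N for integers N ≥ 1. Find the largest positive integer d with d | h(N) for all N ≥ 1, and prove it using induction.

Computing the first values: h(1) = 6 and h(2) = 60; gcd(6, 60) = 6, so d ≤ 6.
We prove 6 | -2^N + 8^N for all N ≥ 1 by induction on N.
When N = 1: h(1) = 6 = 6·(1), so 6 | h(1).
Inductive step: assume the claim holds for N = r, i.e. 6 | h(r). Then
8^{r+1} − 2^{r+1} = 8·8^r − 2·2^r = 8·(8^r − 2^r) + (6)·2^r. The first term is divisible by 6 by the inductive hypothesis, and the second term (6)·2^r is divisible by 6 since 6 | 6. Hence 6 | h(r+1).
Hence, by induction on N, the claim holds for every N ≥ 1.
Therefore the largest such d is 6.

d = 6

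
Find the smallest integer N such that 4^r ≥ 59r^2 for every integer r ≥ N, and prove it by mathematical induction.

At r = 5: 1024 < 1475, so the inequality fails and N ≥ 6. We prove 4^r ≥ 59r^2 for all r ≥ 6.
When r = 6: 4^r = 4096 and 59r^2 = 2124, so 4096 ≥ 2124.
Inductive step: suppose the statement holds for some p ≥ 6, so 4^p ≥ 59p^2.
Then 4^(p + 1) = 4·(4^p) ≥ 4·(59p^2).
Also, for p ≥ 6 we have 4·(59p^2) ≥ 59(p+1)^2, since 4 ≥ (1 + 1/p)^2 for all p ≥ 6.
Combining, 4^(p + 1) ≥ 59(p+1)^2.
Hence, by induction on r, the claim holds for every r ≥ 6.
Hence the smallest such N is 6.

N = 6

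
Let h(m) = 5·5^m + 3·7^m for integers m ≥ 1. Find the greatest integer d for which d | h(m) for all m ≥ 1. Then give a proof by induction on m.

Computing the first values: h(1) = 46 and h(2) = 272; gcd(46, 272) = 2, so d ≤ 2.
We prove 2 | 5·5^m + 3·7^m for all m ≥ 1 by induction on m.
Base case (m = 1): h(1) = 46 = 2·(23), so 2 | h(1).
For the inductive step, assume it holds for an arbitrary i ≥ 1, i.e. 2 | h(i). Then
h(i+1) − 7·h(i) = (5·5^(i+1) + 3·7^(i+1)) − 7·(5·5^i + 3·7^i) = (5)·5^i·(5 − 7) = (-10)·5^i. Since 2 | h(i) by the inductive hypothesis, 2 | 7·h(i); and 2 | -10 since -10 = 2·-5. Therefore 2 | h(i+1).
Hence, by induction on m, the claim holds for every m ≥ 1.
Therefore the largest such d is 2.

d = 2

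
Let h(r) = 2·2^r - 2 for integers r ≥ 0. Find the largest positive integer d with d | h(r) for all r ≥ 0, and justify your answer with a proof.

Computing the first values: h(0) = 0 and h(1) = 2; gcd(0, 2) = 2, so d ≤ 2.
We prove 2 | 2·2^r - 2 for all r ≥ 0 by induction on r.
When r = 0: h(0) = 0 = 2·(0), so 2 | h(0).
Inductive step: suppose the statement holds for some m ≥ 0, i.e. 2 | h(m). Then
h(m+1) = 2·2^(m+1) - 2 = 2·(2·2^m - 2) + 2 = 2·h(m) + 2. The first term is divisible by 2 by the inductive hypothesis, and 2 is divisible by 2. Hence 2 | h(m+1).
Hence, by induction on r, the claim holds for every r ≥ 0.
Therefore the largest such d is 2.

d = 2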